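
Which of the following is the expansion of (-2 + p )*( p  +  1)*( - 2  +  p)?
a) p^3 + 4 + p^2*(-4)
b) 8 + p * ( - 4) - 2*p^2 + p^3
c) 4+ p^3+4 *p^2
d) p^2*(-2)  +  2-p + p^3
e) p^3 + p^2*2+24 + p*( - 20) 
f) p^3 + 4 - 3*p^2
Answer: f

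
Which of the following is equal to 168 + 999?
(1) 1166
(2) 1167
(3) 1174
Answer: 2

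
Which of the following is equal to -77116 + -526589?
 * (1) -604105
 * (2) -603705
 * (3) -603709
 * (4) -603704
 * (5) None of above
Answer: 2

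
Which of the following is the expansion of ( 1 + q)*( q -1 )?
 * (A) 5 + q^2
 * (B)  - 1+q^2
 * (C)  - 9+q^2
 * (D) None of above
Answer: B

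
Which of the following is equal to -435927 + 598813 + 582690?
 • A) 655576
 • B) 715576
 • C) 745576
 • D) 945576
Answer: C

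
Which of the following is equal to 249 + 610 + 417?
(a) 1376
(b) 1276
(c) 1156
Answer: b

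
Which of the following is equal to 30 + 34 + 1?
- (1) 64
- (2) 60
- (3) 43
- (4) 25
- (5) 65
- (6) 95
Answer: 5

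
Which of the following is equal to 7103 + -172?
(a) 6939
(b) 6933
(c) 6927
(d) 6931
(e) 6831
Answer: d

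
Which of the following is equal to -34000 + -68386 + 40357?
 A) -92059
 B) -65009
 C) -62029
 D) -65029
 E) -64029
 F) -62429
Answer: C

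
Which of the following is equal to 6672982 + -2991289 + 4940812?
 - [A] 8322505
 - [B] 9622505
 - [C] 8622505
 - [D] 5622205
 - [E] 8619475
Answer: C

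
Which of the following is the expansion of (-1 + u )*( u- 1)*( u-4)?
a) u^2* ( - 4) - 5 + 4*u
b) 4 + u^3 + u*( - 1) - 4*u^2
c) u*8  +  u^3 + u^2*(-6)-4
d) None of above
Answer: d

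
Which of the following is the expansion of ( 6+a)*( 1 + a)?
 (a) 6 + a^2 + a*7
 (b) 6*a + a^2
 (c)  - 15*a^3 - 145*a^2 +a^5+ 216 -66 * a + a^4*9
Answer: a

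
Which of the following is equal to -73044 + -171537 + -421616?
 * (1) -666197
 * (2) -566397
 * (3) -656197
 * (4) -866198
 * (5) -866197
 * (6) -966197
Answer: 1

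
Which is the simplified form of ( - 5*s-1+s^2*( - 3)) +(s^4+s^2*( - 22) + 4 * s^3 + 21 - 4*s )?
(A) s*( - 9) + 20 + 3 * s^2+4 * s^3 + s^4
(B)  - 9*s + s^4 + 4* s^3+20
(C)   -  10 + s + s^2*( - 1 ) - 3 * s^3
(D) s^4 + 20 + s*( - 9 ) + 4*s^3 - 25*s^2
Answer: D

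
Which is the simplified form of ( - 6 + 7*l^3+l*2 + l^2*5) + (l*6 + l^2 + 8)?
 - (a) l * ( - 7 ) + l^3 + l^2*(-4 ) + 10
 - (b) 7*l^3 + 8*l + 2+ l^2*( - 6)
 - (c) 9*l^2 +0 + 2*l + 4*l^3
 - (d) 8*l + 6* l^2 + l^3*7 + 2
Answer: d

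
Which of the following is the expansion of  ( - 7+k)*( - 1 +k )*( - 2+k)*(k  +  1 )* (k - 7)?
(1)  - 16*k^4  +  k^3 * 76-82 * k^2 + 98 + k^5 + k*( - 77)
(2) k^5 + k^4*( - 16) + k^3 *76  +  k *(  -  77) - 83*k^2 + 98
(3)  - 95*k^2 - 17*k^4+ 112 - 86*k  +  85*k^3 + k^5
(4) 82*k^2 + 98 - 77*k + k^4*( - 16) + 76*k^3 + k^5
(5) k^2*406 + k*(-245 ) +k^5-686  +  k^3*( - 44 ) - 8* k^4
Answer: 1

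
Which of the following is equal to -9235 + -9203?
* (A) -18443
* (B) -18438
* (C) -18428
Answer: B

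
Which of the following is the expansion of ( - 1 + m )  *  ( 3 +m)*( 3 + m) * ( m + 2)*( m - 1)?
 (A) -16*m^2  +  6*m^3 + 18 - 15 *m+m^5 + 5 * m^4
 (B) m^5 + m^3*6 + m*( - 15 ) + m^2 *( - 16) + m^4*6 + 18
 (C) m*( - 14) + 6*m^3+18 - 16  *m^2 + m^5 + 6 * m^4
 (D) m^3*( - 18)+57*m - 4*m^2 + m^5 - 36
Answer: B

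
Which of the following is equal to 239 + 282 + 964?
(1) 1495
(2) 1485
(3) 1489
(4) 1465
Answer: 2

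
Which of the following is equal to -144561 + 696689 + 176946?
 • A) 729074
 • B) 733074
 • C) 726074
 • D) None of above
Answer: A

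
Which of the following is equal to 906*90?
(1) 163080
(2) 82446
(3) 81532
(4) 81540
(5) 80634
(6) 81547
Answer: 4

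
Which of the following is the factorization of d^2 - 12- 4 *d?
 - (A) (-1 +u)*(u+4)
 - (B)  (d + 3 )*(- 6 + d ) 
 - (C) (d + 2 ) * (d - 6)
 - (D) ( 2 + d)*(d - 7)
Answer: C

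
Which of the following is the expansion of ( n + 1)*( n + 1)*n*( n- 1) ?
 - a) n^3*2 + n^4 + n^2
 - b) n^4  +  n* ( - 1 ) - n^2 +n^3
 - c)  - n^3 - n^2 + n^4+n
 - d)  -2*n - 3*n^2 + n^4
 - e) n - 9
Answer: b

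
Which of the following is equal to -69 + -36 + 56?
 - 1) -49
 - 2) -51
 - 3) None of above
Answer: 1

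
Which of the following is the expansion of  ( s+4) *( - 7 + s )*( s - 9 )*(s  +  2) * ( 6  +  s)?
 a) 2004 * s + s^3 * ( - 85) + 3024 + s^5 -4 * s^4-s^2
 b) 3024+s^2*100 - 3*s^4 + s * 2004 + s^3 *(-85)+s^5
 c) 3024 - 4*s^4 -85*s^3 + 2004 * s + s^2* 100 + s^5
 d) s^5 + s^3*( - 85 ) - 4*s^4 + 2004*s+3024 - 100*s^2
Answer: c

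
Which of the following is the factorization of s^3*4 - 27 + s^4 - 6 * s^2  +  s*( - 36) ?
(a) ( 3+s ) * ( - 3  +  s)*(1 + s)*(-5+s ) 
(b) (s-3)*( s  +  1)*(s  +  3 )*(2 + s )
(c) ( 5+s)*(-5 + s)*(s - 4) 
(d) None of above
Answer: d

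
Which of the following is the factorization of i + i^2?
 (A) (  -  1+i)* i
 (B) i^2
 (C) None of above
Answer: C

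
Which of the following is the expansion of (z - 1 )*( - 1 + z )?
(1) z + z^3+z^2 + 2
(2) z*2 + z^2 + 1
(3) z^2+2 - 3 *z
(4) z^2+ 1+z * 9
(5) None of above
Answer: 5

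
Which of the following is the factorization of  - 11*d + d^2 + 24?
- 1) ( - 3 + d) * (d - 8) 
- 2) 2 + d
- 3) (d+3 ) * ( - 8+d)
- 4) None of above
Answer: 1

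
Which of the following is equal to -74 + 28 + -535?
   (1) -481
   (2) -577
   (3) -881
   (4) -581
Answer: 4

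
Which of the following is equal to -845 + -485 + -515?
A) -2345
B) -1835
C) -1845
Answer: C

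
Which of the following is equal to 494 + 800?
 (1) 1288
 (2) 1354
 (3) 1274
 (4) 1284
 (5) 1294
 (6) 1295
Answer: 5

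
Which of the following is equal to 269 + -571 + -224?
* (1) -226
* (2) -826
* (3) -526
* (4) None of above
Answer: 3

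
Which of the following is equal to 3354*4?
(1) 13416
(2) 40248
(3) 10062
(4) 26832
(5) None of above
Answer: 1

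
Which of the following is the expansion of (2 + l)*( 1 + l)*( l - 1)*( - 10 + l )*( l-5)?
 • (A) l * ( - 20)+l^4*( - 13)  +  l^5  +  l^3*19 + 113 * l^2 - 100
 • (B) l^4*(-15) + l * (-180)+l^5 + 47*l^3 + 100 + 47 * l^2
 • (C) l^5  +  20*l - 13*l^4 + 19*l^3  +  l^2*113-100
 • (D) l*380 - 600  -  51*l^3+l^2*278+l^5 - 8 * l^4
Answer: A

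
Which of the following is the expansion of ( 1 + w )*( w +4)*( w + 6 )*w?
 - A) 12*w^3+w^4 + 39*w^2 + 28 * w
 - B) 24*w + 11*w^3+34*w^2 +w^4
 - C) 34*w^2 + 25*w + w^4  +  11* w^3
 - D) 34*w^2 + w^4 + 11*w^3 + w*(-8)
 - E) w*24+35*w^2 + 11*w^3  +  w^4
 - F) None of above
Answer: B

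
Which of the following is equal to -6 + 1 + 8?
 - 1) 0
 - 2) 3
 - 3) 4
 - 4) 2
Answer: 2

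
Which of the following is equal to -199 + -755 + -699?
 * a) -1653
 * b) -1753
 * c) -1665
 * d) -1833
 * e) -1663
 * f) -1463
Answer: a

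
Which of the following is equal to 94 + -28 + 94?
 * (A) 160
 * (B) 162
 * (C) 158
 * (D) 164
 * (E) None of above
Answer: A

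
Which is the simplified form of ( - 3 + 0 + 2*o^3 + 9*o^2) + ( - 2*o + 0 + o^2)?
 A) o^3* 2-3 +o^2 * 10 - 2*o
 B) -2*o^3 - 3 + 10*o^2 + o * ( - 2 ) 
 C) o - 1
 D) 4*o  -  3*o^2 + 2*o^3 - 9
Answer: A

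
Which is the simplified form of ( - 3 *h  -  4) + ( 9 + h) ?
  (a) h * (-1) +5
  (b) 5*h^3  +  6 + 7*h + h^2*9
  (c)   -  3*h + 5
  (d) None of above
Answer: d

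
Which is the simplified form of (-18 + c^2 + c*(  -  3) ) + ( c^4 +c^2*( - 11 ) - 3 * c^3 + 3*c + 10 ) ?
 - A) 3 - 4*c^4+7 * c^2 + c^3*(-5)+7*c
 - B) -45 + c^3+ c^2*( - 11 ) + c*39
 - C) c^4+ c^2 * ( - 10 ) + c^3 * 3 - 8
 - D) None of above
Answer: D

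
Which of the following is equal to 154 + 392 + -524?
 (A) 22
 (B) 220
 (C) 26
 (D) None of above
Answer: A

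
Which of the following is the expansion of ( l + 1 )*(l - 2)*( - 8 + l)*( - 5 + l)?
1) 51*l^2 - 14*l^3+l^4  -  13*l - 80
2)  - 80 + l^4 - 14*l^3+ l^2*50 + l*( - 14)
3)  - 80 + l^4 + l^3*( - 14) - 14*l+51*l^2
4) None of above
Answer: 3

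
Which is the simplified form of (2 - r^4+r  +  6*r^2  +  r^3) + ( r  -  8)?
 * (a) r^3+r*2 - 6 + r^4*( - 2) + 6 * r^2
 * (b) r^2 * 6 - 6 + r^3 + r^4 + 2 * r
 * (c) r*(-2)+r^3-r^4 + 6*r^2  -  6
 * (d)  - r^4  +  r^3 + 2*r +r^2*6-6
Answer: d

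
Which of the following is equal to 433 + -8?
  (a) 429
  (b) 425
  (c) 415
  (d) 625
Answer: b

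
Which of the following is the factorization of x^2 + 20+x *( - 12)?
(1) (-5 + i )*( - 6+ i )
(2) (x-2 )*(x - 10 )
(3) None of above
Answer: 2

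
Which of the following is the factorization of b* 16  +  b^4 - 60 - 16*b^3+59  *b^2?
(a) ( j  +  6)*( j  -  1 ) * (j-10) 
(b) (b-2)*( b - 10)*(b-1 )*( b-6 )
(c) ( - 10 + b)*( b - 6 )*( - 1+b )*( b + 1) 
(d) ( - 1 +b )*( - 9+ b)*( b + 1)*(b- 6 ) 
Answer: c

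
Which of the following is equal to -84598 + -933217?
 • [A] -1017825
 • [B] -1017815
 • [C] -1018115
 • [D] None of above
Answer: B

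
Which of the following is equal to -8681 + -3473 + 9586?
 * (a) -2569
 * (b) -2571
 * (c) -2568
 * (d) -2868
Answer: c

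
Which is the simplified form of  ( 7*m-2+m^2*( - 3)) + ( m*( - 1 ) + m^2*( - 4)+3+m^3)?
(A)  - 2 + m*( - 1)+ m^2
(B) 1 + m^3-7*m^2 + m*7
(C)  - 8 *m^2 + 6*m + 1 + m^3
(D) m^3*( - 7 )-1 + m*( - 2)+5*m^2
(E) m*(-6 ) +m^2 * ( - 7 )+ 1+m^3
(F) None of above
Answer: F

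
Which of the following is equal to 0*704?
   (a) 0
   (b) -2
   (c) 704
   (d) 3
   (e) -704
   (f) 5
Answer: a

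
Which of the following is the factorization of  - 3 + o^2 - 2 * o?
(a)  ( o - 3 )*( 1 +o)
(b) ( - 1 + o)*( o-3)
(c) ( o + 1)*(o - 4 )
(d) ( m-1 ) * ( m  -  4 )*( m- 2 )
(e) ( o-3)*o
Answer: a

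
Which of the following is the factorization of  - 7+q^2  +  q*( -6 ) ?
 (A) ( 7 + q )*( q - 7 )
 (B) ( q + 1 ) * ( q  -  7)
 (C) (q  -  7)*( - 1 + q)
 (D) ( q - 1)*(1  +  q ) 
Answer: B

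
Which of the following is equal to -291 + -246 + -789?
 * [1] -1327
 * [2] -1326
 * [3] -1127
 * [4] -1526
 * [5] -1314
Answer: 2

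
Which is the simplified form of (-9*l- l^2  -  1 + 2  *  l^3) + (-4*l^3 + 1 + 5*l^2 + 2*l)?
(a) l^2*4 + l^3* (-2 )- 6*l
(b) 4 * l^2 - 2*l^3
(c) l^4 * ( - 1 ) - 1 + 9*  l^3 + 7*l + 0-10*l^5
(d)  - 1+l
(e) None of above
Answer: e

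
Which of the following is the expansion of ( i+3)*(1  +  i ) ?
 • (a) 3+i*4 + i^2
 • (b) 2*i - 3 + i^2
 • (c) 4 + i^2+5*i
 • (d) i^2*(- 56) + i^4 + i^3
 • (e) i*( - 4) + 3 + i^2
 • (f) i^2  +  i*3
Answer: a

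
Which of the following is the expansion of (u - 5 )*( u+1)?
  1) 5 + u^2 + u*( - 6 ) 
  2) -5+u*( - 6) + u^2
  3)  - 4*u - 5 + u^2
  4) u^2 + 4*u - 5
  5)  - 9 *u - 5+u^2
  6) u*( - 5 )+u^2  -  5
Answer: 3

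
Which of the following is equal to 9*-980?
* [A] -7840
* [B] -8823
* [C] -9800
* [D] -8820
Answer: D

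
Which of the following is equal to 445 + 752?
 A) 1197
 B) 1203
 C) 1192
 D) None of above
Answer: A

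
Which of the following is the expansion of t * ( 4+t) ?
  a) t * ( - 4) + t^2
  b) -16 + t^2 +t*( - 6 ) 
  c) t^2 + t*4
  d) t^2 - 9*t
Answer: c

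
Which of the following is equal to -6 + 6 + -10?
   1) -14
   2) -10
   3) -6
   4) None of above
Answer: 2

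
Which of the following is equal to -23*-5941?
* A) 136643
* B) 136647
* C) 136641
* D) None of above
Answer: A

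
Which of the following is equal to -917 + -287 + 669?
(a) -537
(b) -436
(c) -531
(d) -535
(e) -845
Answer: d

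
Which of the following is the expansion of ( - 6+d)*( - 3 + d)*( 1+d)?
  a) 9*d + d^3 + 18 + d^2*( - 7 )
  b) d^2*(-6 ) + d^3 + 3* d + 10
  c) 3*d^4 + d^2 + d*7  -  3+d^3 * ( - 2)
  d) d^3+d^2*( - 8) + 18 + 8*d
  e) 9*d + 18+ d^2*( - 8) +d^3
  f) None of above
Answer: e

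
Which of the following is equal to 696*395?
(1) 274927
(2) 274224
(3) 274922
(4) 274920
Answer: 4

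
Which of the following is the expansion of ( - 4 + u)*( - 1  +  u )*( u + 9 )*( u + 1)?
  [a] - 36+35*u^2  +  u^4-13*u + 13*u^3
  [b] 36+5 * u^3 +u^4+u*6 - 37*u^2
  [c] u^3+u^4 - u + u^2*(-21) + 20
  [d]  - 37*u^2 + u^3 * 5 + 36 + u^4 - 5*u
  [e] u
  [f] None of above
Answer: d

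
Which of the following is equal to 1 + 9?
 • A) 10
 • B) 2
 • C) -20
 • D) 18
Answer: A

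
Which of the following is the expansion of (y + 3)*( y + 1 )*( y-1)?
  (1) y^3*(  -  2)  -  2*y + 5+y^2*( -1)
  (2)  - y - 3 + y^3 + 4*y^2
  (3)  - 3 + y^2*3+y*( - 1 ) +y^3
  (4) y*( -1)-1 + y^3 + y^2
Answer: 3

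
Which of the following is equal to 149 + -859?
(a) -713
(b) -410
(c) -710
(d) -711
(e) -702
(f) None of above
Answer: c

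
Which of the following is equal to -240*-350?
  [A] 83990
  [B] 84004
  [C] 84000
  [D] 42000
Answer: C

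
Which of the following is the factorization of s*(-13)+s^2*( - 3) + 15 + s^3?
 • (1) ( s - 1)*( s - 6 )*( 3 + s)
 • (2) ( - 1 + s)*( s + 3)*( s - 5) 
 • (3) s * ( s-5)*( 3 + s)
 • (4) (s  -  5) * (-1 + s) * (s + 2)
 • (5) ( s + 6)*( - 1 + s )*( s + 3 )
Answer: 2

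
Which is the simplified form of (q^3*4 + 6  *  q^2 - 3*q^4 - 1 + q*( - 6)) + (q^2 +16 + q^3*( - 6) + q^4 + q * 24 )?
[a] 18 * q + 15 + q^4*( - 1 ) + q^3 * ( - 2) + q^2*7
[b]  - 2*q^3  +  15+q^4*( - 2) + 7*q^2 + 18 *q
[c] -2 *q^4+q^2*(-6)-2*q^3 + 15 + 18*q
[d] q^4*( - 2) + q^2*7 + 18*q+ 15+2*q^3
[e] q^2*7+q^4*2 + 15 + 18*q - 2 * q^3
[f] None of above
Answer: b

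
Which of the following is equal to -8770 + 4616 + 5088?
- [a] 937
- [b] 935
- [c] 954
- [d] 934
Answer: d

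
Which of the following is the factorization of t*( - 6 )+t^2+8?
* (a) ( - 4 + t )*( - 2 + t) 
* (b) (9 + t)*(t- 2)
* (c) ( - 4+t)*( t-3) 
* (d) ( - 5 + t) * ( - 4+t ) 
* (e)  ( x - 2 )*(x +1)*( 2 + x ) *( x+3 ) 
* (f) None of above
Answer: a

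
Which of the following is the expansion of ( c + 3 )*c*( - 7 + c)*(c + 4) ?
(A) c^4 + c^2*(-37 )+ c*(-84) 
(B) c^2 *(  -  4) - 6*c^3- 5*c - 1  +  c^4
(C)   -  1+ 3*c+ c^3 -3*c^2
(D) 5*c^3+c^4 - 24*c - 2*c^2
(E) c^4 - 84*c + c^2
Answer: A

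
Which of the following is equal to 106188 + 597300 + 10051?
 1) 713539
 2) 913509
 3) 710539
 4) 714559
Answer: 1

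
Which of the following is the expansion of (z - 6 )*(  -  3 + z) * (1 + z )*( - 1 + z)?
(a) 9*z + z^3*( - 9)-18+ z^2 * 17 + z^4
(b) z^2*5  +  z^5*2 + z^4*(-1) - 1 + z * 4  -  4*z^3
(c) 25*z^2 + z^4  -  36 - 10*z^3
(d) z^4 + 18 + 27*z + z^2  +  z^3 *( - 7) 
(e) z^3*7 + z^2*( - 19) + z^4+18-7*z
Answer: a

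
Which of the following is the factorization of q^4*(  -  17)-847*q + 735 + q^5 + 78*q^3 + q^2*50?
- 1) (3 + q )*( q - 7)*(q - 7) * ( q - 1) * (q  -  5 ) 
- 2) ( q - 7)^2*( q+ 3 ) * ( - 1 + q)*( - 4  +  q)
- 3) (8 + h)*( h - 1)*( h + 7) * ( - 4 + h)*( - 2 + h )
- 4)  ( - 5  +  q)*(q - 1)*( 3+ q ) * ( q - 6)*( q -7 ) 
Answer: 1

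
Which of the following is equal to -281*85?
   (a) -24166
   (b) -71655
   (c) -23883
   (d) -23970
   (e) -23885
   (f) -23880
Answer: e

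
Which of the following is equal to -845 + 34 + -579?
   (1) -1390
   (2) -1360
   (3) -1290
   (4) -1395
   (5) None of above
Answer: 1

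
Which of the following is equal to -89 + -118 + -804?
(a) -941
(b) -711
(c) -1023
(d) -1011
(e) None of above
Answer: d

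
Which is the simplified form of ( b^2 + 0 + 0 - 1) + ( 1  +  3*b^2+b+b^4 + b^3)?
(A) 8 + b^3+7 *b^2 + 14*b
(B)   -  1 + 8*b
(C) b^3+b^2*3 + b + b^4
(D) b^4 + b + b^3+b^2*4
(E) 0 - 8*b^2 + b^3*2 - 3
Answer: D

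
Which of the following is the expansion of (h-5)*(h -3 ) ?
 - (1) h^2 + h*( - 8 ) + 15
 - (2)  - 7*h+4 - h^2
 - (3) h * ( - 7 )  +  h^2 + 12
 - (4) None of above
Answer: 1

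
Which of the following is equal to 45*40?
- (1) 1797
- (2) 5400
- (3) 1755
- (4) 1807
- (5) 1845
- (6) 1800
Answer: 6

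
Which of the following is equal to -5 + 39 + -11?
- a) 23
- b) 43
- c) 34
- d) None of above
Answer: a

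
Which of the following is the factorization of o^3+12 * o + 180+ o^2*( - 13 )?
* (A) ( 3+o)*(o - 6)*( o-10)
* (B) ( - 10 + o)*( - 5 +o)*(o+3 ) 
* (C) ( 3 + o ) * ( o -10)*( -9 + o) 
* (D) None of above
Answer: A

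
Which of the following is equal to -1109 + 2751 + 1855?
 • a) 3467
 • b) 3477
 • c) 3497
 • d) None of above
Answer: c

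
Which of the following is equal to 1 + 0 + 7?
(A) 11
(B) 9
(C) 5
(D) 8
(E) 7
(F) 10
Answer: D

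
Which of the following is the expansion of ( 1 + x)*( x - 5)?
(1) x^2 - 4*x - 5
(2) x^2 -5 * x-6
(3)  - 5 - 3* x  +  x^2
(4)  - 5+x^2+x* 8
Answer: 1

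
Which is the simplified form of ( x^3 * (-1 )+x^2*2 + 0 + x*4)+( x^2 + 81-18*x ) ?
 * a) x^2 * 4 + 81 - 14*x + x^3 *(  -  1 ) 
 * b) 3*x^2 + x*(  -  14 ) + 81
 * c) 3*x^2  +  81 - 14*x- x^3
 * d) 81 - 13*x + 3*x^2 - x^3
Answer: c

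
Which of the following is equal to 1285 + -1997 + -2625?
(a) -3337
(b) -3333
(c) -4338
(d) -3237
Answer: a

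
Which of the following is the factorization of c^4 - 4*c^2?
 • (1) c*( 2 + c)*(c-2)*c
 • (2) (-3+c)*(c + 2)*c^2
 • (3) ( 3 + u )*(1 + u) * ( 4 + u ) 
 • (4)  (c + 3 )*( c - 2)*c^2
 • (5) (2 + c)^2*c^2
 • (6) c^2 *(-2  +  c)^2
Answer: 1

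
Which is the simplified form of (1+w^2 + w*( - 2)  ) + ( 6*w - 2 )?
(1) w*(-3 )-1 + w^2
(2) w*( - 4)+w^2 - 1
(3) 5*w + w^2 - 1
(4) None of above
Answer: 4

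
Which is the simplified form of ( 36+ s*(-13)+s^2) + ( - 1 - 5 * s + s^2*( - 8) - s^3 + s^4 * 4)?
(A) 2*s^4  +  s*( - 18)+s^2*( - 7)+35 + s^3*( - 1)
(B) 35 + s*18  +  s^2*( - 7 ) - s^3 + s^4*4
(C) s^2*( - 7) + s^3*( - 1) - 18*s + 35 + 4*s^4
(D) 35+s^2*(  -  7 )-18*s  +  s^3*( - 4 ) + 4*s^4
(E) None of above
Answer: C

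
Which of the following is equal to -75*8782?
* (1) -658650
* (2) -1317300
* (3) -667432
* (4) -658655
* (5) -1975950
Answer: 1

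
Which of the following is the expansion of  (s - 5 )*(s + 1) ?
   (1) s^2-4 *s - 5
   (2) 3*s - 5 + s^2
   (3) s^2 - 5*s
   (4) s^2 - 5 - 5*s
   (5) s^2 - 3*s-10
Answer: 1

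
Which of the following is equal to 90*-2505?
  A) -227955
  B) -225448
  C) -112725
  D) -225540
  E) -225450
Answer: E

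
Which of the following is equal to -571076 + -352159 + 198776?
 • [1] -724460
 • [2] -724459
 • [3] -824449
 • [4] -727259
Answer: 2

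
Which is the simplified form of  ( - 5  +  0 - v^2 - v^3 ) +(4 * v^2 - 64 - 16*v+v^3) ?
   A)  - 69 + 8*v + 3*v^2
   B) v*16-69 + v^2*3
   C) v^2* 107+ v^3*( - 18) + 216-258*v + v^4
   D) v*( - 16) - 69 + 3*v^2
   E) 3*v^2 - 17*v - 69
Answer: D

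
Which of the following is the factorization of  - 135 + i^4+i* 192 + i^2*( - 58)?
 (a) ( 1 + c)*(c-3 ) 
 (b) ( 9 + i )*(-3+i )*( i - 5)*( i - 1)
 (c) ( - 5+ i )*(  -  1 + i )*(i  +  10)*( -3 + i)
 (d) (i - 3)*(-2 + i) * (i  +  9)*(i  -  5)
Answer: b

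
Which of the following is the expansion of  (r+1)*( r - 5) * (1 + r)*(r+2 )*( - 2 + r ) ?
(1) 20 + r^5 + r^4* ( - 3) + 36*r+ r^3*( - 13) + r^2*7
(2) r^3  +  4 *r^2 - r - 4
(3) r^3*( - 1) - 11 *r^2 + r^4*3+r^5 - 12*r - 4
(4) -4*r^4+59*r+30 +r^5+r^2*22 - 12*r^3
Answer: 1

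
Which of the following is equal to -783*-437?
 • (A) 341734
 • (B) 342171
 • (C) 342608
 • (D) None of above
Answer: B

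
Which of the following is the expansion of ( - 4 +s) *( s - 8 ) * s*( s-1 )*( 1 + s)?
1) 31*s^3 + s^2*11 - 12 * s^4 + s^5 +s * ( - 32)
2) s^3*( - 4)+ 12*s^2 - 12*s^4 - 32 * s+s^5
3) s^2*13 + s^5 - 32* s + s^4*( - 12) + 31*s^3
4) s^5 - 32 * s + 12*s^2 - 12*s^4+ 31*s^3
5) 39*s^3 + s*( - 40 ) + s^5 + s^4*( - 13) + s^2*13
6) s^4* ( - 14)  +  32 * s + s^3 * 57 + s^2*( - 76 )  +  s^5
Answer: 4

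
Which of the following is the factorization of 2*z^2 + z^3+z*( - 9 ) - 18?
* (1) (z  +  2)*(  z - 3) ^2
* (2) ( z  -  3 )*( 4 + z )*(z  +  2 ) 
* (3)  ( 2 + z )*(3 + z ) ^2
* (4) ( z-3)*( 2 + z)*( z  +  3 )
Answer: 4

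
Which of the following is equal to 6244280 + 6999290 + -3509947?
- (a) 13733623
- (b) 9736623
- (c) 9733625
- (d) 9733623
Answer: d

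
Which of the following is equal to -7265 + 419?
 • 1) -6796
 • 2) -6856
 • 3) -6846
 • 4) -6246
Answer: 3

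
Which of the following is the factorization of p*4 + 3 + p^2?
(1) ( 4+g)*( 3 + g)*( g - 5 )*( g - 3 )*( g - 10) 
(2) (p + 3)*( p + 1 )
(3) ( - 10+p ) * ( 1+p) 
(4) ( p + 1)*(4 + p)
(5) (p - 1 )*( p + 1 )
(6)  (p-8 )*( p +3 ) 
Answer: 2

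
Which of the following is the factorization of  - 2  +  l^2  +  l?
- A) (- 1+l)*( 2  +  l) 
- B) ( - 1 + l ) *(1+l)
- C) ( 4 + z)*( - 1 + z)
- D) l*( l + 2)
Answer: A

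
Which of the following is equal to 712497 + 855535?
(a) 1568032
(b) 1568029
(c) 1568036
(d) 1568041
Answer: a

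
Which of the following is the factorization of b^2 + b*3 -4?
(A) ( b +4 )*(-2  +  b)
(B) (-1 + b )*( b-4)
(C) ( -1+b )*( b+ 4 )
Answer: C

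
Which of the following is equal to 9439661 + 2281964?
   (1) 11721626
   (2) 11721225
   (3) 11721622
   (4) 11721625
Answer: 4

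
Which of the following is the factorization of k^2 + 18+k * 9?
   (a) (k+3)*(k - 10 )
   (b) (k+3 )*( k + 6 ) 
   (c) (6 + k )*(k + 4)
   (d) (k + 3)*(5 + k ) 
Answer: b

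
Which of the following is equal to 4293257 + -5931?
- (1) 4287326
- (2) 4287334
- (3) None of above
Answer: 1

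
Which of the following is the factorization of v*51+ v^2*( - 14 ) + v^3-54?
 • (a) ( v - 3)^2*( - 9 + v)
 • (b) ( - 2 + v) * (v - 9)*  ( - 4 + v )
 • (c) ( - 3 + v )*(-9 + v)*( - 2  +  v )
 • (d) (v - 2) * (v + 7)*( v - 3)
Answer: c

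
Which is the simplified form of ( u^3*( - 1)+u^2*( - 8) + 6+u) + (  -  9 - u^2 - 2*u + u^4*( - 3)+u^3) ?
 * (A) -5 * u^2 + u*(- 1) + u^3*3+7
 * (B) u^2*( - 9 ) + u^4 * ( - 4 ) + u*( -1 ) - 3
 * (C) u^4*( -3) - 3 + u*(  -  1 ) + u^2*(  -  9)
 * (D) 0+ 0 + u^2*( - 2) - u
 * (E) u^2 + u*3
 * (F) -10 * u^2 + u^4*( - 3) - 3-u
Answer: C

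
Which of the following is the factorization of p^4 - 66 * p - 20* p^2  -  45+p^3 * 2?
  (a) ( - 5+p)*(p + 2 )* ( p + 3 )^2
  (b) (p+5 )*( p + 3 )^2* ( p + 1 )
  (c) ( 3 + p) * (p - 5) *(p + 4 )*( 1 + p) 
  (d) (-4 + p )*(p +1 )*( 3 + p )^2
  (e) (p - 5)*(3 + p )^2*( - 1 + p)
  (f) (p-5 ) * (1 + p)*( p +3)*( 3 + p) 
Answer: f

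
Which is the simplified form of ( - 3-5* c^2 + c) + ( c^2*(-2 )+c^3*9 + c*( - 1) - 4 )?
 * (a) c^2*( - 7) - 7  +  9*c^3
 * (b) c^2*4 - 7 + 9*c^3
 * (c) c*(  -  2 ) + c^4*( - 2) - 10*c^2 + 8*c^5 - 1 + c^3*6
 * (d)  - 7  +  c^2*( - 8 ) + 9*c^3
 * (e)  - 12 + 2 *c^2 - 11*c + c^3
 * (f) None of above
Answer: a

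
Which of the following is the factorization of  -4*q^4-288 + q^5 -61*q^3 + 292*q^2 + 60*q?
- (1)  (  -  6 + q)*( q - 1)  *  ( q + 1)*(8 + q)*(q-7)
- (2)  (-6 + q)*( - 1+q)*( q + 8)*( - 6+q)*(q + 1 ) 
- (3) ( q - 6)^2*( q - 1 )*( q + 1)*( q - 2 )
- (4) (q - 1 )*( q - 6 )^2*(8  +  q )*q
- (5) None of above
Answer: 2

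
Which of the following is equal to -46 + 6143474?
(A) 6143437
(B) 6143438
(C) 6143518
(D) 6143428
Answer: D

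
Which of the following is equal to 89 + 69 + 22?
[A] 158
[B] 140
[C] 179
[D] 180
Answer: D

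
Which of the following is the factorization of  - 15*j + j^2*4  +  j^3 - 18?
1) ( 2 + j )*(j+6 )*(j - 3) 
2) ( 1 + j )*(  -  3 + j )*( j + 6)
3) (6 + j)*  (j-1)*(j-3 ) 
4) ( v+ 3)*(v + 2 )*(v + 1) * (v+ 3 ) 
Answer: 2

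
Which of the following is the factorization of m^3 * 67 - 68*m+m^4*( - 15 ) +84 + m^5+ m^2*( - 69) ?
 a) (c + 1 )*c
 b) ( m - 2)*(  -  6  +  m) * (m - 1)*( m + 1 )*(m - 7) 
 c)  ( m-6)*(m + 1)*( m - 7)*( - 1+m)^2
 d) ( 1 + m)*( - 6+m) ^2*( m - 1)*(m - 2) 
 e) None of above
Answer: b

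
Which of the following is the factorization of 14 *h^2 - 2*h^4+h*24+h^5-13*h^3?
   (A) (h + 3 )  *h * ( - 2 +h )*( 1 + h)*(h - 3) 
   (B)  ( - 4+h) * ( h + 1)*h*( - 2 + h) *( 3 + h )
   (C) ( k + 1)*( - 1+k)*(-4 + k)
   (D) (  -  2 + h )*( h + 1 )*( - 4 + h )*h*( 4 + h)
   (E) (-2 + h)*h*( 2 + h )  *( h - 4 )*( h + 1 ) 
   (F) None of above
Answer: B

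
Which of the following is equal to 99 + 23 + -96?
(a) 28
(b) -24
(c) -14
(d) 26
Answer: d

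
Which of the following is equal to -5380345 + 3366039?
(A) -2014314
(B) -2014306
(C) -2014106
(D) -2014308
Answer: B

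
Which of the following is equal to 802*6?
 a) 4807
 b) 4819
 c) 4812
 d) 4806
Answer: c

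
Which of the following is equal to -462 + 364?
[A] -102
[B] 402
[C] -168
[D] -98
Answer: D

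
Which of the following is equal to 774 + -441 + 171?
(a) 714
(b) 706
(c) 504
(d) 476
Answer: c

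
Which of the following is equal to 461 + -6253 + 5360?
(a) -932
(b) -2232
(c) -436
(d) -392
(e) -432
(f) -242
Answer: e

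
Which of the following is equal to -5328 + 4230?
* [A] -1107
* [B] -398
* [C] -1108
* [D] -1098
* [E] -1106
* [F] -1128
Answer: D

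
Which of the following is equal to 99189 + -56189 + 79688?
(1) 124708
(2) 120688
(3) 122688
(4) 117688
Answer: 3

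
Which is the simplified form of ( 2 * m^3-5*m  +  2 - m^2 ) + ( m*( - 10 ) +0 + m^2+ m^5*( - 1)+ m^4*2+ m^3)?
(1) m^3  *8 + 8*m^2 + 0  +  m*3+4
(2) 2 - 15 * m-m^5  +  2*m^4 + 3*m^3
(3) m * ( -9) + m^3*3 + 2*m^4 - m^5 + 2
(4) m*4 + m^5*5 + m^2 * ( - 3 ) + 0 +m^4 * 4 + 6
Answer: 2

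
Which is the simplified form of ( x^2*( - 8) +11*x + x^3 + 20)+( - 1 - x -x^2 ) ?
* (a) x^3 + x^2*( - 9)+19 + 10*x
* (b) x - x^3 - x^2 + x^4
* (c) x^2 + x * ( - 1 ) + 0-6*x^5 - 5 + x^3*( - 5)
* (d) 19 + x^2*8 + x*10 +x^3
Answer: a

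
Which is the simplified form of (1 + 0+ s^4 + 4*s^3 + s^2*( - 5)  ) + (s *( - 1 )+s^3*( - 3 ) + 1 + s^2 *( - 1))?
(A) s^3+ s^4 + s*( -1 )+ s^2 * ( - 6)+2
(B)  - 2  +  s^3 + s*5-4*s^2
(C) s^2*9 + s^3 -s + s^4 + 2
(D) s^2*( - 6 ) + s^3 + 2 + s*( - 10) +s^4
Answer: A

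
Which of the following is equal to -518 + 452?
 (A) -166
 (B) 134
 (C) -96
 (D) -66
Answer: D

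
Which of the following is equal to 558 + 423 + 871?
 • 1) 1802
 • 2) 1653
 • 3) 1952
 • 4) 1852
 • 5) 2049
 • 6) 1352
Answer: 4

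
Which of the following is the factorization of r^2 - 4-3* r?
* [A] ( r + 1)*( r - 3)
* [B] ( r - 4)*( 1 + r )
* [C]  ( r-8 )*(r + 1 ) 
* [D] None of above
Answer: B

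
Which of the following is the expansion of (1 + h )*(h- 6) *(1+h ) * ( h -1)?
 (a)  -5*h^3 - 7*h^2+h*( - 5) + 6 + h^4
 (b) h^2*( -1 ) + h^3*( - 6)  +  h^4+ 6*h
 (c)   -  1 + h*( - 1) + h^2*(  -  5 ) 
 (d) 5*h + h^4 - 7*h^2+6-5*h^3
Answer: d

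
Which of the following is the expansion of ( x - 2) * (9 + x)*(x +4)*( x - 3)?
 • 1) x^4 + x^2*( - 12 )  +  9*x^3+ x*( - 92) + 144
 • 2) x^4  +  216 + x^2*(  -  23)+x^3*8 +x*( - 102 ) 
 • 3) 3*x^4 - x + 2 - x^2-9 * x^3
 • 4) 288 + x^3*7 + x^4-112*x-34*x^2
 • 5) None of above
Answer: 2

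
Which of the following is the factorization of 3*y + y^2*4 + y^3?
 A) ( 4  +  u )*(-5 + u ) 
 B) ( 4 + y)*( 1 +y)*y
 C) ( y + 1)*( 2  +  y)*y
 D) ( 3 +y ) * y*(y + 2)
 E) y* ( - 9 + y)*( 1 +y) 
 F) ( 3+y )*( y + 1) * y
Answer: F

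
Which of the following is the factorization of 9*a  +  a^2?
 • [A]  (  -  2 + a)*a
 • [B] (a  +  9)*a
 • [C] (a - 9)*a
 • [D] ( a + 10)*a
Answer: B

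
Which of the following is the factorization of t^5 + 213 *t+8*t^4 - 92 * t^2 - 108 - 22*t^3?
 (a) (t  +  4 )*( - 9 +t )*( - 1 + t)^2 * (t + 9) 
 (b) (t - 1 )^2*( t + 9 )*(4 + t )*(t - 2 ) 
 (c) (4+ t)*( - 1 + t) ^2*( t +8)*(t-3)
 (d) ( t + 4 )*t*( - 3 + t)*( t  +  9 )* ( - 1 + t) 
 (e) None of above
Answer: e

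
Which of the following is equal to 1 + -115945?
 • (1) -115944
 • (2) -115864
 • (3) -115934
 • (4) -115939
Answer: 1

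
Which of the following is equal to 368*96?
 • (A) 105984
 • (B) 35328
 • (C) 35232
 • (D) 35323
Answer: B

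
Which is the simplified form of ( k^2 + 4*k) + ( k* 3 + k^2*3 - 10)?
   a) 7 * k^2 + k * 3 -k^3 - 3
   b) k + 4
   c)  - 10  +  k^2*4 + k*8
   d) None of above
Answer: d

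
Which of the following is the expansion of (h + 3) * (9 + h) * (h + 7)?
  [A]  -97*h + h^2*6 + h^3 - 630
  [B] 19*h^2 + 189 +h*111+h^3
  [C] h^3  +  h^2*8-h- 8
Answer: B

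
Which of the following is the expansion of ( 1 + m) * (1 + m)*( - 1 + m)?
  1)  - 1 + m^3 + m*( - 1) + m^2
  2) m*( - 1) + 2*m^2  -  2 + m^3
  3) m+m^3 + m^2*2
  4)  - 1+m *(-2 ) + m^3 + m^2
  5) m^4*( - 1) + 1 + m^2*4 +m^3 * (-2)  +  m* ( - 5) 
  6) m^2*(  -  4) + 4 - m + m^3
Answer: 1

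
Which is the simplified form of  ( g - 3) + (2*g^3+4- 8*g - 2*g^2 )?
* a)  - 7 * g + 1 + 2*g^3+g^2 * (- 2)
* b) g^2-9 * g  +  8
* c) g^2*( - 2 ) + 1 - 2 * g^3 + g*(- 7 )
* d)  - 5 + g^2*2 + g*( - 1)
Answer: a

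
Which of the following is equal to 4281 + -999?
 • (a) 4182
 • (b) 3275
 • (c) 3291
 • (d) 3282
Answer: d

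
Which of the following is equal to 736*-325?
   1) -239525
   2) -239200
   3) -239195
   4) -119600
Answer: 2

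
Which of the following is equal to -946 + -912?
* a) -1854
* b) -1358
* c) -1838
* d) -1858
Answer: d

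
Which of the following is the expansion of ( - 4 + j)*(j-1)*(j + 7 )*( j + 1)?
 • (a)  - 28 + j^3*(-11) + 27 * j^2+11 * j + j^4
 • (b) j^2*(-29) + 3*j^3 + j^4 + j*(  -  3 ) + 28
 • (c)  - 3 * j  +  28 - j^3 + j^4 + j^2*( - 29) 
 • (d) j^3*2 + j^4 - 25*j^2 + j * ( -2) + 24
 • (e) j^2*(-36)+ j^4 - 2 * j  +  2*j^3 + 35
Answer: b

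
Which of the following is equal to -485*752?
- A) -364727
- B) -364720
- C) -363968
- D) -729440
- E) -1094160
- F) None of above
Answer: B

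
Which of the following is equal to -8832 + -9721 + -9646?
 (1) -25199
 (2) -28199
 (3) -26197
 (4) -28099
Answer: 2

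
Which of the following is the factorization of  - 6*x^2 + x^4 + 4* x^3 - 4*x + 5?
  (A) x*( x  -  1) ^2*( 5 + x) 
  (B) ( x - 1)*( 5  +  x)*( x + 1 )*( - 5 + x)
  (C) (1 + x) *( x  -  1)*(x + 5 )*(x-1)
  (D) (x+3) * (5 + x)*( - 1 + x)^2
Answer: C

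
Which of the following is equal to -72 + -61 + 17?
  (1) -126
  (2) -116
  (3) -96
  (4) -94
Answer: 2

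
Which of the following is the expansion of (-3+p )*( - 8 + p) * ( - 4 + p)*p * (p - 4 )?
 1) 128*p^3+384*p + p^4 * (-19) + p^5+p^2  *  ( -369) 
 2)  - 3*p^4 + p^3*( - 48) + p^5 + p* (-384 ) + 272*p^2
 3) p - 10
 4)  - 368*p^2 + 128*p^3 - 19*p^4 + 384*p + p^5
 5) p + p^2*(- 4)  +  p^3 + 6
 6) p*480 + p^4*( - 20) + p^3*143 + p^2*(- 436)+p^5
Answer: 4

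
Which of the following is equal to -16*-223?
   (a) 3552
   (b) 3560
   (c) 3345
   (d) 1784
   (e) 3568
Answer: e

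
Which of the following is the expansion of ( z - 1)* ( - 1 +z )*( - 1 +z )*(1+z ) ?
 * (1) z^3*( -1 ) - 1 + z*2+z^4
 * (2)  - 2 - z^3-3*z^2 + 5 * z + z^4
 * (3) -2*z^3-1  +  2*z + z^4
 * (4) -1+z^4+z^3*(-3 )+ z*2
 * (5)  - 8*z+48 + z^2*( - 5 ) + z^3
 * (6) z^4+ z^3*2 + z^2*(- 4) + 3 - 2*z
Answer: 3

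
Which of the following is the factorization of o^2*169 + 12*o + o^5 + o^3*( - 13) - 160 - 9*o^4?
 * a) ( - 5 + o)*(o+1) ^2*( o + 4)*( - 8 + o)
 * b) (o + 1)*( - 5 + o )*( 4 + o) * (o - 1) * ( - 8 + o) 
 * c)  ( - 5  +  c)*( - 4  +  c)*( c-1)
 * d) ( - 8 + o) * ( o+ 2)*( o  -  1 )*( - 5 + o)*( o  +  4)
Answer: b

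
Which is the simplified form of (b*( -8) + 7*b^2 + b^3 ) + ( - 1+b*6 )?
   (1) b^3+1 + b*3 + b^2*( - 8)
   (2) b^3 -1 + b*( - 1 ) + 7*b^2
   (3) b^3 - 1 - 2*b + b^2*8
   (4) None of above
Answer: 4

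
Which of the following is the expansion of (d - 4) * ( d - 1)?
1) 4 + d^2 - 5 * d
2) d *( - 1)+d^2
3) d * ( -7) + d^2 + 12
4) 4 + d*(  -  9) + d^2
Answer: 1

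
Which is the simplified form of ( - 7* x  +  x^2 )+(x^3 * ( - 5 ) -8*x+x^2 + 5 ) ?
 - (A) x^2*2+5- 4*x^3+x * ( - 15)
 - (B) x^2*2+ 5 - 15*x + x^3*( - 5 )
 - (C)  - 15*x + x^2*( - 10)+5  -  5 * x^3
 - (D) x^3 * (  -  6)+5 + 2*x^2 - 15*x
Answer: B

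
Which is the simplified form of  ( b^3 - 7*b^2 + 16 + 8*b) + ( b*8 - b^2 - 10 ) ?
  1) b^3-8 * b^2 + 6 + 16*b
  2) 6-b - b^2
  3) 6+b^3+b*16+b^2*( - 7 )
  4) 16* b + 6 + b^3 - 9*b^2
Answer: 1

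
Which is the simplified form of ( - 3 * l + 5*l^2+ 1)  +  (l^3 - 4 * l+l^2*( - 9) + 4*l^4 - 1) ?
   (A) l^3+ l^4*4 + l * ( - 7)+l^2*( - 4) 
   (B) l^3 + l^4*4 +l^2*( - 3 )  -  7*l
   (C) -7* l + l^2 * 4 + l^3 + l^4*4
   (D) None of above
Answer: A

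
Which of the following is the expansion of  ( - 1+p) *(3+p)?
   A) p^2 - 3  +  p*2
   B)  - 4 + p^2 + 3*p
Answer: A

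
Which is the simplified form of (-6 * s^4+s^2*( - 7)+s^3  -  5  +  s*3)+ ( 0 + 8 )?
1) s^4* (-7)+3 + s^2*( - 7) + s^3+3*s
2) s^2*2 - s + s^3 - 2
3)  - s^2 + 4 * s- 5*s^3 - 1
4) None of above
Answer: 4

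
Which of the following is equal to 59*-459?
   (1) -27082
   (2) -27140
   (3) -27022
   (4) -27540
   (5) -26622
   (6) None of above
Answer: 6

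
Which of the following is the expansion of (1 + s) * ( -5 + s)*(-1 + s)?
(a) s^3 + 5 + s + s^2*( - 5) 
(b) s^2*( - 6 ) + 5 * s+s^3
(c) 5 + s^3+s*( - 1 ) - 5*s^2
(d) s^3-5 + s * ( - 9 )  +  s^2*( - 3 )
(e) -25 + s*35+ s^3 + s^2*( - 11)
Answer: c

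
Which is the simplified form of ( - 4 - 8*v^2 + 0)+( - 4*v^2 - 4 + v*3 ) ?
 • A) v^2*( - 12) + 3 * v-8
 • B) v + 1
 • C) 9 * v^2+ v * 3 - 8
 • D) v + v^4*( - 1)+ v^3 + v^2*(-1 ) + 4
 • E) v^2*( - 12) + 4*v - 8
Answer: A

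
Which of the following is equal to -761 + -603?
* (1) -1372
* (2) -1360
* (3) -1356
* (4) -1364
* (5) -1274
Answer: 4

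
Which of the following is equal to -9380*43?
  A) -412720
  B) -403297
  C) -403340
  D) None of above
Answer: C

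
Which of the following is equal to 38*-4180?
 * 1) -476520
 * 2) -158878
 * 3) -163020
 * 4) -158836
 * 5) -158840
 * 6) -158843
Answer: 5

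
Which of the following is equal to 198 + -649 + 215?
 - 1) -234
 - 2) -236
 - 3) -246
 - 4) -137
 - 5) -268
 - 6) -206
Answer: 2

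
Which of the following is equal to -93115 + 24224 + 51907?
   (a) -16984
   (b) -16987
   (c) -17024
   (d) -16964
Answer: a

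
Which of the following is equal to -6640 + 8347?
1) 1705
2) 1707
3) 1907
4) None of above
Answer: 2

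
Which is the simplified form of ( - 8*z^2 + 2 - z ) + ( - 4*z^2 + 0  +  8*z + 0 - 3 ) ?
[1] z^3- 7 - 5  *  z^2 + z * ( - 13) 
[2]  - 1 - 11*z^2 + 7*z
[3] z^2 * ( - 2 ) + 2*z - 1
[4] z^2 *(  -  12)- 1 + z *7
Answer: 4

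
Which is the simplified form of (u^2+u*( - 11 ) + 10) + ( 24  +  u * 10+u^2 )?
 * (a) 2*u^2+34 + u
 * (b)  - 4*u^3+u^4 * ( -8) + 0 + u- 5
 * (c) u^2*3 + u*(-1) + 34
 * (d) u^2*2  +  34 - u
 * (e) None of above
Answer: d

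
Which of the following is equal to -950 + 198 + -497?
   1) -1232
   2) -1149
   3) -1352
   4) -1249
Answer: 4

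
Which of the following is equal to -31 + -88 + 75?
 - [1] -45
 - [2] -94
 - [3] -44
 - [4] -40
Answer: 3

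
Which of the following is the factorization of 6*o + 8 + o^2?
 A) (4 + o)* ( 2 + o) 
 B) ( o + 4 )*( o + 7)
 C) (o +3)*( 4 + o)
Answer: A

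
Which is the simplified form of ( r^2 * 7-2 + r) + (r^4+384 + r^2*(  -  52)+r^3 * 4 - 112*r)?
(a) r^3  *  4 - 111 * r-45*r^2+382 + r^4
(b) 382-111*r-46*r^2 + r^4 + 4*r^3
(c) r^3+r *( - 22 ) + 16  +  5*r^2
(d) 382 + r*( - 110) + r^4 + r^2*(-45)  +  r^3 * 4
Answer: a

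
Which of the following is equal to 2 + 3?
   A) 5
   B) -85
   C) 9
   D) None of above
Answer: A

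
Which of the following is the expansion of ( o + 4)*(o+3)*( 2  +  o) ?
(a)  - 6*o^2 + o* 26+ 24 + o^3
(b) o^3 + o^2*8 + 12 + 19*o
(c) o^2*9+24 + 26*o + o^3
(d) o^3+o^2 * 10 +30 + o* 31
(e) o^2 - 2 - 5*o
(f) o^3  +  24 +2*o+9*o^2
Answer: c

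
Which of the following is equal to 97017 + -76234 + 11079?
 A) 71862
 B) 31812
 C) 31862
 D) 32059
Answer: C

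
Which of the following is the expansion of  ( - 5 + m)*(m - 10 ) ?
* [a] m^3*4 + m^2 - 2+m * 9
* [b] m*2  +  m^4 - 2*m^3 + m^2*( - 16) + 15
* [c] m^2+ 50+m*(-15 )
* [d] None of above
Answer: c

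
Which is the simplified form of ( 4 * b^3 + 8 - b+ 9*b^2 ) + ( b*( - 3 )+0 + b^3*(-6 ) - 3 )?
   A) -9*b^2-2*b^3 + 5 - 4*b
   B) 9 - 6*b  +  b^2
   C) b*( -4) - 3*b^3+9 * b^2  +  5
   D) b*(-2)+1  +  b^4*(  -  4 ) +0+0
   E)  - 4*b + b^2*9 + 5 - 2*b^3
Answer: E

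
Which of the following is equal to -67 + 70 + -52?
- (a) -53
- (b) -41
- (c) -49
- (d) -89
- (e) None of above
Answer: c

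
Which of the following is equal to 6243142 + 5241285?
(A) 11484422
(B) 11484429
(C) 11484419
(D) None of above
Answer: D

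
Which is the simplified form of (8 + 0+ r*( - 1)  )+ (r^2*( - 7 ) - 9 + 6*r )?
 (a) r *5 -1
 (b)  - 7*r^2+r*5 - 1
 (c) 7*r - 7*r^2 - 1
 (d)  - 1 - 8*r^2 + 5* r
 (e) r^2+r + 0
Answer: b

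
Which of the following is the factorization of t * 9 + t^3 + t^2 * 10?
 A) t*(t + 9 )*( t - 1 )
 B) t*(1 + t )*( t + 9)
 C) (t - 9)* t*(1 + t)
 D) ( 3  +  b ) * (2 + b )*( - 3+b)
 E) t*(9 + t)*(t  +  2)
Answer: B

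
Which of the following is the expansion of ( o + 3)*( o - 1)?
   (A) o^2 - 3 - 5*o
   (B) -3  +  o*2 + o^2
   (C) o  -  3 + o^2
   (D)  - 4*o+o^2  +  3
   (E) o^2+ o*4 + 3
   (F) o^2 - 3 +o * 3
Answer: B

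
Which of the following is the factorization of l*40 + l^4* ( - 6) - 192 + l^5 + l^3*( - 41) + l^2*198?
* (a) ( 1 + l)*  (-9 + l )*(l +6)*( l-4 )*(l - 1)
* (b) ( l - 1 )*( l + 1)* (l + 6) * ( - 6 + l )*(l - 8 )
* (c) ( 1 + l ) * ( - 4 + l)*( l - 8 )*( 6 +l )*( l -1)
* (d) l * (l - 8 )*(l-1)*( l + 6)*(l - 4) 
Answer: c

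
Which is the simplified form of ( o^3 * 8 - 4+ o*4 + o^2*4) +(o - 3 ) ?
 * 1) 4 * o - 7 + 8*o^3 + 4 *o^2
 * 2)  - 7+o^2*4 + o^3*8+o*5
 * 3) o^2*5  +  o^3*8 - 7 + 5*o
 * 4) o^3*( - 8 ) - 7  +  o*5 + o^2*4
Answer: 2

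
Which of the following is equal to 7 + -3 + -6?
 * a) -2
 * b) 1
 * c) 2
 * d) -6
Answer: a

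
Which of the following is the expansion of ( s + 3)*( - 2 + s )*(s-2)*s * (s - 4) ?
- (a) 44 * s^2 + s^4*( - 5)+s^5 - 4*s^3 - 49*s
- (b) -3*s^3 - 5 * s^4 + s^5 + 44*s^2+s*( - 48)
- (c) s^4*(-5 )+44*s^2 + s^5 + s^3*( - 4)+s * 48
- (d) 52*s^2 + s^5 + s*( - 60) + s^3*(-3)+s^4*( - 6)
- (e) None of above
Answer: e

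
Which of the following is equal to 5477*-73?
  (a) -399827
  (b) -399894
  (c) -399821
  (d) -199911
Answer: c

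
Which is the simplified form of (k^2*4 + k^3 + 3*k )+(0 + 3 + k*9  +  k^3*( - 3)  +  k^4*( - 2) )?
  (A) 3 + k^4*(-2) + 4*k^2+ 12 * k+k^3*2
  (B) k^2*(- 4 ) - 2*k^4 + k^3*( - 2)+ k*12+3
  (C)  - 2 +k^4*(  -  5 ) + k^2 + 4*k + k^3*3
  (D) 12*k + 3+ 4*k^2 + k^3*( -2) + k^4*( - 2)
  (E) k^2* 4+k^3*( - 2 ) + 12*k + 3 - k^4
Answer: D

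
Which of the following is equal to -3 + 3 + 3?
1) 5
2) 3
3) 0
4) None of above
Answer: 2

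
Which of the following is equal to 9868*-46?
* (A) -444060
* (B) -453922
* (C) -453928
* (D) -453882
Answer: C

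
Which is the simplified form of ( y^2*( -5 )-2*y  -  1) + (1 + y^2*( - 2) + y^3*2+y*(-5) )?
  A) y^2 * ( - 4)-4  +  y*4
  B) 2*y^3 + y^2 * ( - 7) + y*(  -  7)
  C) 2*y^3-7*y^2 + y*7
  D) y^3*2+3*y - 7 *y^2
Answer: B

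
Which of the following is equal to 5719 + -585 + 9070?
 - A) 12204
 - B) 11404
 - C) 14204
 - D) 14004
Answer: C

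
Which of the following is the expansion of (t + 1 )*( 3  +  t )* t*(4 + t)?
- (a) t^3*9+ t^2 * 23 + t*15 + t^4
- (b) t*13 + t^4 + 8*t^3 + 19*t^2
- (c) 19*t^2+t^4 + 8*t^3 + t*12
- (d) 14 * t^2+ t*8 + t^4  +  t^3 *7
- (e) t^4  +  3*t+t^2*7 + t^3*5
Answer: c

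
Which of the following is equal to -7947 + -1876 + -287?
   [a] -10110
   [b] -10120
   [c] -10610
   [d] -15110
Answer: a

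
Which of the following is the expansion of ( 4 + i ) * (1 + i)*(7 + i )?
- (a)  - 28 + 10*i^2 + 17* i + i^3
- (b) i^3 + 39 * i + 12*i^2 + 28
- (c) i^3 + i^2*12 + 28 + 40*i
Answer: b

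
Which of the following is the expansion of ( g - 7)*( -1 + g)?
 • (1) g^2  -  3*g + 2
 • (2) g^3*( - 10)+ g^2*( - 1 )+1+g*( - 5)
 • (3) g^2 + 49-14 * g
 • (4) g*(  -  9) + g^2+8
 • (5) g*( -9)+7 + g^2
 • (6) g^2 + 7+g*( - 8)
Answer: 6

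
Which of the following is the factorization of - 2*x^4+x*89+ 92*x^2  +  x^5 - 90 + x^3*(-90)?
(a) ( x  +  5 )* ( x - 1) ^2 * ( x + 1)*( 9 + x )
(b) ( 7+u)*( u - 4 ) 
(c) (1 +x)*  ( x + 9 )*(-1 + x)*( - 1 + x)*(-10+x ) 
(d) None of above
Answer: c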